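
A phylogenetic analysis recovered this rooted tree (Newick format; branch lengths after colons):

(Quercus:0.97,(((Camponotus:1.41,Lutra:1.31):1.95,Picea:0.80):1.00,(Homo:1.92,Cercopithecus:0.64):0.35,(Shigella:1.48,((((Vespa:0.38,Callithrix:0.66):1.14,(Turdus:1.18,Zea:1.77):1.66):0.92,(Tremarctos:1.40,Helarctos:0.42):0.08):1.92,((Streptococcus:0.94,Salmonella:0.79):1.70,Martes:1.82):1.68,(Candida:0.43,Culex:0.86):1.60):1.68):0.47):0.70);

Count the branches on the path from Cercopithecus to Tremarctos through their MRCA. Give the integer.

7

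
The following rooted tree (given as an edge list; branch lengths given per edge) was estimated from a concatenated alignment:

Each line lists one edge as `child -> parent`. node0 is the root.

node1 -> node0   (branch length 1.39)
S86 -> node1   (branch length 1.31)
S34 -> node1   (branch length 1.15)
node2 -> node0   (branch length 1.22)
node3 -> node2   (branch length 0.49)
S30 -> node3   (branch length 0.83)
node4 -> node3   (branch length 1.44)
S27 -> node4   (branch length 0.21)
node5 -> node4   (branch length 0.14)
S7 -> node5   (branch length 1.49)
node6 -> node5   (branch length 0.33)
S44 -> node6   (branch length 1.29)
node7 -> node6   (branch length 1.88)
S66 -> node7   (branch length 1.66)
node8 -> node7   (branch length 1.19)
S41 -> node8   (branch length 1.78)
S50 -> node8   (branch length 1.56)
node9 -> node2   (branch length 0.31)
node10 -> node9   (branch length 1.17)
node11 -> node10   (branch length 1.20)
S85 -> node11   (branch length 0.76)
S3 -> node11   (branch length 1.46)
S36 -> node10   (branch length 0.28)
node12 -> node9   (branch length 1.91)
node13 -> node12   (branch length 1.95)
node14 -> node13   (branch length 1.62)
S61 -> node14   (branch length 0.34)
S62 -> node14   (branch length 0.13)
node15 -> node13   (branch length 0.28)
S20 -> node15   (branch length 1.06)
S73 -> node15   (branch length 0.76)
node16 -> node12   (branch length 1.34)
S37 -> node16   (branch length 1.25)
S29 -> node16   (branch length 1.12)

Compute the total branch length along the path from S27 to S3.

6.28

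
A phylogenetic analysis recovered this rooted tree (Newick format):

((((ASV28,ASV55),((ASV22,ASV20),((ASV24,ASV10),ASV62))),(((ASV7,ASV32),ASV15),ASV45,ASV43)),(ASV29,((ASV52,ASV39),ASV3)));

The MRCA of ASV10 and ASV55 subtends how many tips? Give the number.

7

The MRCA of ASV10 and ASV55 is the node subtending ((ASV28,ASV55),((ASV22,ASV20),((ASV24,ASV10),ASV62))).
That clade contains 7 terminal taxa: ASV10, ASV20, ASV22, ASV24, ASV28, ASV55, ASV62.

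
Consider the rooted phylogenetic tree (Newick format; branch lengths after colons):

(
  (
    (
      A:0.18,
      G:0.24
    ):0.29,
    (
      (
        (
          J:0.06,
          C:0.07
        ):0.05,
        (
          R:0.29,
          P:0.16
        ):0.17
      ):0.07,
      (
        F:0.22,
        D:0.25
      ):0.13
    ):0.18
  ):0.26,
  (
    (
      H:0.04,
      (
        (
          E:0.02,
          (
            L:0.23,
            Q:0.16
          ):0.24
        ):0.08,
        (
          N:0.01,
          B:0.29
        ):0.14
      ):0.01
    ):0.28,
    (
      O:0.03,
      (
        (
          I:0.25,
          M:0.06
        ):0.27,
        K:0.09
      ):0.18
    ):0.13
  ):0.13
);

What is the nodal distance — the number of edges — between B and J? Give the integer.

10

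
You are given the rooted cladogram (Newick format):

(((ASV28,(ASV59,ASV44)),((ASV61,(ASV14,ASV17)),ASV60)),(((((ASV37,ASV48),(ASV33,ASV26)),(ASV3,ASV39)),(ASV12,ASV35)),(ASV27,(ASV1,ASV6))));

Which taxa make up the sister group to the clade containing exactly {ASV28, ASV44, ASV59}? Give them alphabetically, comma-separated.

The clade containing exactly {ASV28, ASV44, ASV59} attaches to the tree at the node subtending ((ASV28,(ASV59,ASV44)),((ASV61,(ASV14,ASV17)),ASV60)).
The other lineage descending from that same node — the sister group — is ((ASV61,(ASV14,ASV17)),ASV60); its 4 tips in alphabetical order are the answer.

ASV14, ASV17, ASV60, ASV61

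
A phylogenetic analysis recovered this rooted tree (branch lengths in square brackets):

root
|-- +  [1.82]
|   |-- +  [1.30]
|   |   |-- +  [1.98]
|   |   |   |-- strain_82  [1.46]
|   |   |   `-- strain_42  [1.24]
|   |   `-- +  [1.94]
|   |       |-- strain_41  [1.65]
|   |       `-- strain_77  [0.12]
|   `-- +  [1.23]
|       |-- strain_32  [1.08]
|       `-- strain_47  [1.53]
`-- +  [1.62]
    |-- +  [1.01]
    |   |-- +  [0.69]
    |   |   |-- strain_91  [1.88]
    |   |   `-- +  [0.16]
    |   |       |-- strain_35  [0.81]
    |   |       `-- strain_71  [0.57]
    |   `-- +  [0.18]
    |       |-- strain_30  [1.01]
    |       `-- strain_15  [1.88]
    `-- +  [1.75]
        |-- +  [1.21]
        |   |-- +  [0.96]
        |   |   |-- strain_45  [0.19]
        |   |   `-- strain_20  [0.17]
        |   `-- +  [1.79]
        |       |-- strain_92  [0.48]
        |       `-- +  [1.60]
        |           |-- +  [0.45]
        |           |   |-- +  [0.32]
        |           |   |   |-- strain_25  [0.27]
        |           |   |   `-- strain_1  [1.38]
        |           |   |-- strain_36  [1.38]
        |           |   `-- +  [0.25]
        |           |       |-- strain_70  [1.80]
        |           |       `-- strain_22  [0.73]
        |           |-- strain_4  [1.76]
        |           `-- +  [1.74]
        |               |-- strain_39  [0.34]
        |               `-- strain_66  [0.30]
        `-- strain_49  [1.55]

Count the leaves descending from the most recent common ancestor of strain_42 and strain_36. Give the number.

The MRCA of strain_42 and strain_36 is the root, so the clade is the entire tree.
That clade contains 23 terminal taxa: strain_1, strain_15, strain_20, strain_22, strain_25, strain_30, strain_32, strain_35, strain_36, strain_39, strain_4, strain_41, strain_42, strain_45, strain_47, strain_49, strain_66, strain_70, strain_71, strain_77, strain_82, strain_91, strain_92.

23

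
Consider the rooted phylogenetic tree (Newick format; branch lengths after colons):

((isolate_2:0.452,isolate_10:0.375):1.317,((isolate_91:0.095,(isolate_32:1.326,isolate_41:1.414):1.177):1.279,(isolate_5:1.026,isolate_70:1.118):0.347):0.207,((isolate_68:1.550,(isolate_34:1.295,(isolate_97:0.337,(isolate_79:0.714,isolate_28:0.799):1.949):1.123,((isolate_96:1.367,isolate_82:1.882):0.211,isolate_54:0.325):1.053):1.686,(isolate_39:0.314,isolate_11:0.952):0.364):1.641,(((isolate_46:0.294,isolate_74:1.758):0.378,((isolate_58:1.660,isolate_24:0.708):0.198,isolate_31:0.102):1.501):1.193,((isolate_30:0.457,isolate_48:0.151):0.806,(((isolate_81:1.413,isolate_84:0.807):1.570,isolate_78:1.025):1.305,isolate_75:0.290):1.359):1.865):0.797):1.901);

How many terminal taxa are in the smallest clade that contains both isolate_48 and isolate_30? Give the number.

The MRCA of isolate_48 and isolate_30 is the node subtending (isolate_30,isolate_48).
That clade contains 2 terminal taxa: isolate_30, isolate_48.

2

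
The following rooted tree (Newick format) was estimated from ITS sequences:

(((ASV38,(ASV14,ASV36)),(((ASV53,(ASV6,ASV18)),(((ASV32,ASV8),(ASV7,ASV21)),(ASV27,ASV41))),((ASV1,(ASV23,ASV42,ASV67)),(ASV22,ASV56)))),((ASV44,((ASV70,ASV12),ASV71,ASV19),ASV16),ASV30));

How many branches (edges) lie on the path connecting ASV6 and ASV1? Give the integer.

7

The MRCA of ASV6 and ASV1 is the node subtending (((ASV53,(ASV6,ASV18)),(((ASV32,ASV8),(ASV7,ASV21)),(ASV27,ASV41))),((ASV1,(ASV23,ASV42,ASV67)),(ASV22,ASV56))).
From ASV6 up to that node: 4 branches. From ASV1 up to the same node: 3 branches. Total: 4 + 3 = 7.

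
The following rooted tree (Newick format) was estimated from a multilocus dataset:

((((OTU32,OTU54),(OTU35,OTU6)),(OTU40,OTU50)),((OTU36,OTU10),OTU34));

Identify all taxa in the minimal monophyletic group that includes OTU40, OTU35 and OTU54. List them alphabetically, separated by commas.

OTU32, OTU35, OTU40, OTU50, OTU54, OTU6

Tracing OTU40: it sits inside (OTU40,OTU50).
Tracing OTU35: it sits inside (OTU35,OTU6).
Tracing OTU54: it sits inside (OTU32,OTU54).
The smallest clade enclosing all 3 is (((OTU32,OTU54),(OTU35,OTU6)),(OTU40,OTU50)); the answer is its 6 terminal taxa in alphabetical order.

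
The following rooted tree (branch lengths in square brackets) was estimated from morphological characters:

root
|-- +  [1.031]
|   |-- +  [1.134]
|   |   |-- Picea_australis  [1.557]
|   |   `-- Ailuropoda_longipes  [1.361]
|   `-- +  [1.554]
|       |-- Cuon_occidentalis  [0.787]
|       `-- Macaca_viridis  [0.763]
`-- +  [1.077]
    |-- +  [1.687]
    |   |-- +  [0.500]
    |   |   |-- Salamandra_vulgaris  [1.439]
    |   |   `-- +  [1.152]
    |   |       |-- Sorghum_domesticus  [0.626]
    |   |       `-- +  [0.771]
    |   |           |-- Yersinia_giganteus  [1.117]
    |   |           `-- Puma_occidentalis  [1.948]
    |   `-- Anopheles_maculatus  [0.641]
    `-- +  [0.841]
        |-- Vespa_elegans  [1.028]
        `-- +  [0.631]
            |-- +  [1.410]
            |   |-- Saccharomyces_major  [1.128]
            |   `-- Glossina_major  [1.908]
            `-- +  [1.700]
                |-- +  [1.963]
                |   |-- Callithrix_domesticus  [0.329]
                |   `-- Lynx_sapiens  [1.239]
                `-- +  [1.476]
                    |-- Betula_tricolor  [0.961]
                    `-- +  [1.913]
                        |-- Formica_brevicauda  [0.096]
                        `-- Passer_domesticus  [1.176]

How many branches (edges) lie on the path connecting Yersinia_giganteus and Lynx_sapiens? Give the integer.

The MRCA of Yersinia_giganteus and Lynx_sapiens is the node subtending (((Salamandra_vulgaris,(Sorghum_domesticus,(Yersinia_giganteus,Puma_occidentalis))),Anopheles_maculatus),(Vespa_elegans,((Saccharomyces_major,Glossina_major),((Callithrix_domesticus,Lynx_sapiens),(Betula_tricolor,(Formica_brevicauda,Passer_domesticus)))))).
From Yersinia_giganteus up to that node: 5 branches. From Lynx_sapiens up to the same node: 5 branches. Total: 5 + 5 = 10.

10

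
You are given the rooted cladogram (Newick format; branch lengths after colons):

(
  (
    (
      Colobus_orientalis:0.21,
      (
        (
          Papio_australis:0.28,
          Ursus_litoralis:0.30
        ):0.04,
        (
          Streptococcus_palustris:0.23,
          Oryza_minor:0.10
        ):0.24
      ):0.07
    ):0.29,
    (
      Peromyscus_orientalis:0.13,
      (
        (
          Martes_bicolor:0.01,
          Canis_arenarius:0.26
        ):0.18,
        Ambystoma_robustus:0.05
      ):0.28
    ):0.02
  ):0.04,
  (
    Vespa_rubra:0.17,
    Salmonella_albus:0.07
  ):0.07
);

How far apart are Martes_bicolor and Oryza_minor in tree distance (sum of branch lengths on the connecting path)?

The path runs Martes_bicolor → … → MRCA → … → Oryza_minor; the MRCA is the node subtending ((Colobus_orientalis,((Papio_australis,Ursus_litoralis),(Streptococcus_palustris,Oryza_minor))),(Peromyscus_orientalis,((Martes_bicolor,Canis_arenarius),Ambystoma_robustus))).
Branch lengths along that path: 0.01 + 0.18 + 0.28 + 0.02 + 0.29 + 0.07 + 0.24 + 0.10 = 1.19.

1.19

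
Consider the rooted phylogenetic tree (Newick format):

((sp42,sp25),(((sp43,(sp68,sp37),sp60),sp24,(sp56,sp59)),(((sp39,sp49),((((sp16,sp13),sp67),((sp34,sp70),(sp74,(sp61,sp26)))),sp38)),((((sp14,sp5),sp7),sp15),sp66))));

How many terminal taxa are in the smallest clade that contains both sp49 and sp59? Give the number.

The MRCA of sp49 and sp59 is the node subtending (((sp43,(sp68,sp37),sp60),sp24,(sp56,sp59)),(((sp39,sp49),((((sp16,sp13),sp67),((sp34,sp70),(sp74,(sp61,sp26)))),sp38)),((((sp14,sp5),sp7),sp15),sp66))).
That clade contains 23 terminal taxa: sp13, sp14, sp15, sp16, sp24, sp26, sp34, sp37, sp38, sp39, sp43, sp49, sp5, sp56, sp59, sp60, sp61, sp66, sp67, sp68, sp7, sp70, sp74.

23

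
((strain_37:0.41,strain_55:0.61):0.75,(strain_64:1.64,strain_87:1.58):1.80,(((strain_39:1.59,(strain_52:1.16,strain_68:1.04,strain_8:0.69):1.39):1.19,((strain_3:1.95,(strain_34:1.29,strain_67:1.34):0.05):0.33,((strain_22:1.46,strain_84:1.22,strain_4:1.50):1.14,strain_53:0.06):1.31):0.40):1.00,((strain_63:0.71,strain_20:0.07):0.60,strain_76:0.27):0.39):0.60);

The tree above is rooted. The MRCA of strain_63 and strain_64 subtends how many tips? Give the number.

The MRCA of strain_63 and strain_64 is the root, so the clade is the entire tree.
That clade contains 18 terminal taxa: strain_20, strain_22, strain_3, strain_34, strain_37, strain_39, strain_4, strain_52, strain_53, strain_55, strain_63, strain_64, strain_67, strain_68, strain_76, strain_8, strain_84, strain_87.

18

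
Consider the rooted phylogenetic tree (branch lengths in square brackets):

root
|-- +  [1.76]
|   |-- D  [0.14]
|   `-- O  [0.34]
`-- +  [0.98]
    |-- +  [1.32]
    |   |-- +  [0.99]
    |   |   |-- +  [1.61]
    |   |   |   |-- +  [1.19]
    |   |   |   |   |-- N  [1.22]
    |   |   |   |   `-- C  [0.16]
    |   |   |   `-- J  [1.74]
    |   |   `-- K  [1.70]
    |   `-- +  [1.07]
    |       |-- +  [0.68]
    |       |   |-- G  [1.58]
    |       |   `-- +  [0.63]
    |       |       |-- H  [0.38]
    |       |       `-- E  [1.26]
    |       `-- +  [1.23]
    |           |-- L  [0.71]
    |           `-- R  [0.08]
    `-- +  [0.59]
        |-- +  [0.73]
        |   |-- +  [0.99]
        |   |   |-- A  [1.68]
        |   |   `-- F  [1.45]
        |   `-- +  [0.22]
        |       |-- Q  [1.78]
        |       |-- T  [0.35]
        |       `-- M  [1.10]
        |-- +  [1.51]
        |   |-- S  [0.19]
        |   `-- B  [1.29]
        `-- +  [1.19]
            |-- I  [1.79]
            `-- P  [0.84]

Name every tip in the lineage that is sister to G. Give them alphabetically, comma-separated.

E, H

G attaches to the tree at the node subtending (G,(H,E)).
The other lineage descending from that same node — the sister group — is (H,E); its 2 tips in alphabetical order are the answer.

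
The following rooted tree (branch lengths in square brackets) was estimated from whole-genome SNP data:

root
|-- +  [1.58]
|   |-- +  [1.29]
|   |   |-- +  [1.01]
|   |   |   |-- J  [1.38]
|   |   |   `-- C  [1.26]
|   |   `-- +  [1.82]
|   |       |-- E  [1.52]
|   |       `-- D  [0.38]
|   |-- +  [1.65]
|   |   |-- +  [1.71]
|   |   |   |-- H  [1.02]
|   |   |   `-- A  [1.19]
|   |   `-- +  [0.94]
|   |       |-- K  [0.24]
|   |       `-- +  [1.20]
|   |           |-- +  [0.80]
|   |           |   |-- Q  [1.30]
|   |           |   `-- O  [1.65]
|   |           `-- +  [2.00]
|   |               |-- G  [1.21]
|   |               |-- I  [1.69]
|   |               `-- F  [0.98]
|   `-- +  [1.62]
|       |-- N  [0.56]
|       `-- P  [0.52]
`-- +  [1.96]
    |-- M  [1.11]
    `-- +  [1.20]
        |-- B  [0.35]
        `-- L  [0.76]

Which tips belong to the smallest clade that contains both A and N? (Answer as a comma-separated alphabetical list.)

A, C, D, E, F, G, H, I, J, K, N, O, P, Q

Tracing A: it sits inside (H,A).
Tracing N: it sits inside (N,P).
The smallest clade enclosing both is (((J,C),(E,D)),((H,A),(K,((Q,O),(G,I,F)))),(N,P)); the answer is its 14 terminal taxa in alphabetical order.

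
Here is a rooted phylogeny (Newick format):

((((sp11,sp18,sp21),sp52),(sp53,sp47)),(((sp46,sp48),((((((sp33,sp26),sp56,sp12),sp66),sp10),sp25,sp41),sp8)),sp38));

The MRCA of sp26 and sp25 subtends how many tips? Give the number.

The MRCA of sp26 and sp25 is the node subtending (((((sp33,sp26),sp56,sp12),sp66),sp10),sp25,sp41).
That clade contains 8 terminal taxa: sp10, sp12, sp25, sp26, sp33, sp41, sp56, sp66.

8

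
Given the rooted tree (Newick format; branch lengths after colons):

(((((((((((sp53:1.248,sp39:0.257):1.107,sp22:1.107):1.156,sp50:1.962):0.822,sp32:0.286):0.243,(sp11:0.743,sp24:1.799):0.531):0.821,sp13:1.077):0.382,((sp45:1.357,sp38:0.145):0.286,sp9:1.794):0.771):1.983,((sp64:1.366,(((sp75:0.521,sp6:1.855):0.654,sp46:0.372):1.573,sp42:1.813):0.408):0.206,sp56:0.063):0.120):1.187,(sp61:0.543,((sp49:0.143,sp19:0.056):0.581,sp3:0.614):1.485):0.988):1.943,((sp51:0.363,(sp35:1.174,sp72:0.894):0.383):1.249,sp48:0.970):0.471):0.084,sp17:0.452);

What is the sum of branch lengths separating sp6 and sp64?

5.856

The path runs sp6 → … → MRCA → … → sp64; the MRCA is the node subtending (sp64,(((sp75,sp6),sp46),sp42)).
Branch lengths along that path: 1.855 + 0.654 + 1.573 + 0.408 + 1.366 = 5.856.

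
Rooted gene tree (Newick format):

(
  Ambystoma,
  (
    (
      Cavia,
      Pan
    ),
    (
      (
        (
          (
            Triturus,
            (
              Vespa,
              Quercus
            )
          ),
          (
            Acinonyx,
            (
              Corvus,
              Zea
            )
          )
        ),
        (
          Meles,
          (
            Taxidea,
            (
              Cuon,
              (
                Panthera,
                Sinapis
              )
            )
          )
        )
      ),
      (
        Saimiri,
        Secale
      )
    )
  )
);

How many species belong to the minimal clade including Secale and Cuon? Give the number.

13

The MRCA of Secale and Cuon is the node subtending ((((Triturus,(Vespa,Quercus)),(Acinonyx,(Corvus,Zea))),(Meles,(Taxidea,(Cuon,(Panthera,Sinapis))))),(Saimiri,Secale)).
That clade contains 13 terminal taxa: Acinonyx, Corvus, Cuon, Meles, Panthera, Quercus, Saimiri, Secale, Sinapis, Taxidea, Triturus, Vespa, Zea.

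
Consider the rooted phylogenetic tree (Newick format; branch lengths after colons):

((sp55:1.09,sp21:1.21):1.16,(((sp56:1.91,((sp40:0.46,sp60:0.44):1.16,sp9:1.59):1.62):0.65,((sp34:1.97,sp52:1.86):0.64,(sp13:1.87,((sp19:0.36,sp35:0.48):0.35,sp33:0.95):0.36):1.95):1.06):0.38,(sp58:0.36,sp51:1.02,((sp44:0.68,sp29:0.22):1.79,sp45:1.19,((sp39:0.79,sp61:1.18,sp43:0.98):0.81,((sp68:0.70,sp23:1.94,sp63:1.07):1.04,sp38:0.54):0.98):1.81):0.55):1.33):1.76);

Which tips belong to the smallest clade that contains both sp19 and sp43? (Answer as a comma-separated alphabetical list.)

Tracing sp19: it sits inside (sp19,sp35).
Tracing sp43: it sits inside (sp39,sp61,sp43).
The smallest clade enclosing both is (((sp56,((sp40,sp60),sp9)),((sp34,sp52),(sp13,((sp19,sp35),sp33)))),(sp58,sp51,((sp44,sp29),sp45,((sp39,sp61,sp43),((sp68,sp23,sp63),sp38))))); the answer is its 22 terminal taxa in alphabetical order.

sp13, sp19, sp23, sp29, sp33, sp34, sp35, sp38, sp39, sp40, sp43, sp44, sp45, sp51, sp52, sp56, sp58, sp60, sp61, sp63, sp68, sp9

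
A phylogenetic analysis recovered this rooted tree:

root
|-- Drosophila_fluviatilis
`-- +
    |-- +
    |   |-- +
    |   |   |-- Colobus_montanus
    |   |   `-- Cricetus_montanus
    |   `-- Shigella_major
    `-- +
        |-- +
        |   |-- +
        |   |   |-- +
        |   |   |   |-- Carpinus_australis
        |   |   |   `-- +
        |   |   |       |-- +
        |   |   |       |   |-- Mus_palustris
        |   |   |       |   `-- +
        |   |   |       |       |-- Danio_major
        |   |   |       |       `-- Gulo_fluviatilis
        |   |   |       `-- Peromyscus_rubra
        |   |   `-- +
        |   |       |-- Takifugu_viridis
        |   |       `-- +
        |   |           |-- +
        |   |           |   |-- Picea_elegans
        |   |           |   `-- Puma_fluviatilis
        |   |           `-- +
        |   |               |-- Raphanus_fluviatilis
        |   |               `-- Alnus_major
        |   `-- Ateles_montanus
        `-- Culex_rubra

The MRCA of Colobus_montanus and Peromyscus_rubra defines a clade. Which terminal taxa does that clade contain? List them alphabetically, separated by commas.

Tracing Colobus_montanus: it sits inside (Colobus_montanus,Cricetus_montanus).
Tracing Peromyscus_rubra: it sits inside ((Mus_palustris,(Danio_major,Gulo_fluviatilis)),Peromyscus_rubra).
The smallest clade enclosing both is (((Colobus_montanus,Cricetus_montanus),Shigella_major),((((Carpinus_australis,((Mus_palustris,(Danio_major,Gulo_fluviatilis)),Peromyscus_rubra)),(Takifugu_viridis,((Picea_elegans,Puma_fluviatilis),(Raphanus_fluviatilis,Alnus_major)))),Ateles_montanus),Culex_rubra)); the answer is its 15 terminal taxa in alphabetical order.

Alnus_major, Ateles_montanus, Carpinus_australis, Colobus_montanus, Cricetus_montanus, Culex_rubra, Danio_major, Gulo_fluviatilis, Mus_palustris, Peromyscus_rubra, Picea_elegans, Puma_fluviatilis, Raphanus_fluviatilis, Shigella_major, Takifugu_viridis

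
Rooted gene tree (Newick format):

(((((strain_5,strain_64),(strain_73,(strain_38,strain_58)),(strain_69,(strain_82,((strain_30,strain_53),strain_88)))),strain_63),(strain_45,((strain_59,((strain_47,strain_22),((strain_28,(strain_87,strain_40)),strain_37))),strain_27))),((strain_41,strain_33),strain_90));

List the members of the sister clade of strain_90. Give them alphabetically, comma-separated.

strain_90 attaches to the tree at the node subtending ((strain_41,strain_33),strain_90).
The other lineage descending from that same node — the sister group — is (strain_41,strain_33); its 2 tips in alphabetical order are the answer.

strain_33, strain_41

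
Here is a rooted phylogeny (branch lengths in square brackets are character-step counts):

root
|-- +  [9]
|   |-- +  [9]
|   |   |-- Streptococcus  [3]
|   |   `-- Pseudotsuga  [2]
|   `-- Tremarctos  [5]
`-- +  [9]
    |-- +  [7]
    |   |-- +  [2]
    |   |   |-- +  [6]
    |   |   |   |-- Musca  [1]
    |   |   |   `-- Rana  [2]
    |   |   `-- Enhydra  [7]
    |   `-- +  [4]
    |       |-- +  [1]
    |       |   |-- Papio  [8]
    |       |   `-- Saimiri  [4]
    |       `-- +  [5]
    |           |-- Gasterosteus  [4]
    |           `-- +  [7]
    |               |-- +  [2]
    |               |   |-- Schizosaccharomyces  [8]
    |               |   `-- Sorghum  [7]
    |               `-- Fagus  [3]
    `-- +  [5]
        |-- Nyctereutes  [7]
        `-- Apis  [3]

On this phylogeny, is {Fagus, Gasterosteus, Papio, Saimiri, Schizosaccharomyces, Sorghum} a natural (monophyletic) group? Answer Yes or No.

The most recent common ancestor of these taxa subtends ((Papio,Saimiri),(Gasterosteus,((Schizosaccharomyces,Sorghum),Fagus))).
That clade has exactly 6 tips — every listed taxon and nothing else — so the group is monophyletic.

Yes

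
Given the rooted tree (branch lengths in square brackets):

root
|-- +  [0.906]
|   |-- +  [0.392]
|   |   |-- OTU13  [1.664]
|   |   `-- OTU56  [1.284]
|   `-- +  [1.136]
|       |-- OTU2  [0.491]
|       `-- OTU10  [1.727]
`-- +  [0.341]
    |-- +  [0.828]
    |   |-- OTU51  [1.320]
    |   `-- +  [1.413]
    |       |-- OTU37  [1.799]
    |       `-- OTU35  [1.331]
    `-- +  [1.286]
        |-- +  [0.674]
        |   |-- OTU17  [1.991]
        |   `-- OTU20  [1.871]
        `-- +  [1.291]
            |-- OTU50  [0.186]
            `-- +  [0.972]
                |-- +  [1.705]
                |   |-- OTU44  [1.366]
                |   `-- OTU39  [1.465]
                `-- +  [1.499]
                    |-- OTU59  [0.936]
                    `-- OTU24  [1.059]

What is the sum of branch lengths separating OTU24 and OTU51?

8.255

The path runs OTU24 → … → MRCA → … → OTU51; the MRCA is the node subtending ((OTU51,(OTU37,OTU35)),((OTU17,OTU20),(OTU50,((OTU44,OTU39),(OTU59,OTU24))))).
Branch lengths along that path: 1.059 + 1.499 + 0.972 + 1.291 + 1.286 + 0.828 + 1.320 = 8.255.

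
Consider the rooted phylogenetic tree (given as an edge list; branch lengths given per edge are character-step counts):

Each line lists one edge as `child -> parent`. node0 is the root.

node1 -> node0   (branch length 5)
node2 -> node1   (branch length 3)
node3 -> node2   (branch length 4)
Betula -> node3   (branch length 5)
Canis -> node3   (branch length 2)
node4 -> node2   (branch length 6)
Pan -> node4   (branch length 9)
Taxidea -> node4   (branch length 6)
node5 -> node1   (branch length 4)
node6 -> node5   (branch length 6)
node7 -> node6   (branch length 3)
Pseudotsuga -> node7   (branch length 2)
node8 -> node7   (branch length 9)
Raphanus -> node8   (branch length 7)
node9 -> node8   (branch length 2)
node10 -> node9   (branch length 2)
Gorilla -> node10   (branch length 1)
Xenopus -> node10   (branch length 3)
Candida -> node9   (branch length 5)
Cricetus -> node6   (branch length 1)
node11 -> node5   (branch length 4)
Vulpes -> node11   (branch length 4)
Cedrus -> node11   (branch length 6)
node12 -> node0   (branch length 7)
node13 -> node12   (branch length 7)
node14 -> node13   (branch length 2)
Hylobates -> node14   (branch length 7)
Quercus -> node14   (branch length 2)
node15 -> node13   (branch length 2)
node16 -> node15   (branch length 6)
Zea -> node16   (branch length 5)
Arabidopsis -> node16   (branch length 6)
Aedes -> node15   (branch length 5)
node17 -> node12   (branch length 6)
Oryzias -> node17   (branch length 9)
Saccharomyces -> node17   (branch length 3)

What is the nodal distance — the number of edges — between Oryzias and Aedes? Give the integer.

The MRCA of Oryzias and Aedes is the node subtending (((Hylobates,Quercus),((Zea,Arabidopsis),Aedes)),(Oryzias,Saccharomyces)).
From Oryzias up to that node: 2 branches. From Aedes up to the same node: 3 branches. Total: 2 + 3 = 5.

5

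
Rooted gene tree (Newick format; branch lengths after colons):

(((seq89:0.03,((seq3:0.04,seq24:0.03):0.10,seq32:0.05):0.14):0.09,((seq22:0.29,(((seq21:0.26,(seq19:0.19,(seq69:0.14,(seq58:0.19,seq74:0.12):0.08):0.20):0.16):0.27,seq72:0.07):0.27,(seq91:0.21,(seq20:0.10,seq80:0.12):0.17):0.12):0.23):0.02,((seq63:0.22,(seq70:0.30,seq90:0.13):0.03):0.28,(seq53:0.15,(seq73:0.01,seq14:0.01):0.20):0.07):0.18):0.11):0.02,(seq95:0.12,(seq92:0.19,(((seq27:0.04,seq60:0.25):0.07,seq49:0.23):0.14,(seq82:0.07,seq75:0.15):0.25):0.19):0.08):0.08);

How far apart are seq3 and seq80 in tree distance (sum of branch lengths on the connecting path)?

1.14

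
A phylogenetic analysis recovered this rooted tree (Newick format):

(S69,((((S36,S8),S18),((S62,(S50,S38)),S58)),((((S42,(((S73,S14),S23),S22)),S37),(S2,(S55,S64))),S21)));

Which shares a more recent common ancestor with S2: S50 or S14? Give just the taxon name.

The MRCA of S2 and S14 subtends (((S42,(((S73,S14),S23),S22)),S37),(S2,(S55,S64))) (9 taxa).
The MRCA of S2 and S50 subtends ((((S36,S8),S18),((S62,(S50,S38)),S58)),((((S42,(((S73,S14),S23),S22)),S37),(S2,(S55,S64))),S21)) (17 taxa).
The first is nested inside the second, so S2 shares a more recent common ancestor with S14.

S14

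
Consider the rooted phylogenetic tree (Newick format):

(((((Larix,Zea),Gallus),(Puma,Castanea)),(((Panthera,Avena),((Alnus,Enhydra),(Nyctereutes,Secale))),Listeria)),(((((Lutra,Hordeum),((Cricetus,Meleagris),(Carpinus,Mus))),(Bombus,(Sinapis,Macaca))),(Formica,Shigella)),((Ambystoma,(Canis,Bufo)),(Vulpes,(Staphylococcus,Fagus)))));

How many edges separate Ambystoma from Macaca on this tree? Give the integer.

8

The MRCA of Ambystoma and Macaca is the node subtending (((((Lutra,Hordeum),((Cricetus,Meleagris),(Carpinus,Mus))),(Bombus,(Sinapis,Macaca))),(Formica,Shigella)),((Ambystoma,(Canis,Bufo)),(Vulpes,(Staphylococcus,Fagus)))).
From Ambystoma up to that node: 3 branches. From Macaca up to the same node: 5 branches. Total: 3 + 5 = 8.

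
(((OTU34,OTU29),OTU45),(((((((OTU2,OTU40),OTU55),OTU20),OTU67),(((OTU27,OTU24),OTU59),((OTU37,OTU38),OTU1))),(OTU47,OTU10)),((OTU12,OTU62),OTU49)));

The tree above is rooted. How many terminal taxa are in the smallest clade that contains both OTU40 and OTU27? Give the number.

The MRCA of OTU40 and OTU27 is the node subtending (((((OTU2,OTU40),OTU55),OTU20),OTU67),(((OTU27,OTU24),OTU59),((OTU37,OTU38),OTU1))).
That clade contains 11 terminal taxa: OTU1, OTU2, OTU20, OTU24, OTU27, OTU37, OTU38, OTU40, OTU55, OTU59, OTU67.

11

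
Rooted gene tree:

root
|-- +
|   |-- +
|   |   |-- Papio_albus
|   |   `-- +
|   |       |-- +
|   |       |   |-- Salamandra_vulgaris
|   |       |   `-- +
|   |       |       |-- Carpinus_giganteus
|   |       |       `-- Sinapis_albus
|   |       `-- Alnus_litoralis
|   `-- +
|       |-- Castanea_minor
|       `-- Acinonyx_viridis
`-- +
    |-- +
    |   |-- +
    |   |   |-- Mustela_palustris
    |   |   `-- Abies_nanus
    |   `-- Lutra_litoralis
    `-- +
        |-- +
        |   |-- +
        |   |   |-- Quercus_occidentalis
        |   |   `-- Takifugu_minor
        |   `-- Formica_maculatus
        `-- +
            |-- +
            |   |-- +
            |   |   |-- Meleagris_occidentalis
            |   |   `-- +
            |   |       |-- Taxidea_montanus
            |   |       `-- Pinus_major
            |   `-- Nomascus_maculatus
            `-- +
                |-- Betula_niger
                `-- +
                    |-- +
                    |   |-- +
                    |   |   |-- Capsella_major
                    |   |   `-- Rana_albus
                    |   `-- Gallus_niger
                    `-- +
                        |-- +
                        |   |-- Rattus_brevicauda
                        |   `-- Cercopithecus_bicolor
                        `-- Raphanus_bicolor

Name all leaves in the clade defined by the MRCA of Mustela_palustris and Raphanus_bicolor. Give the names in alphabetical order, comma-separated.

Abies_nanus, Betula_niger, Capsella_major, Cercopithecus_bicolor, Formica_maculatus, Gallus_niger, Lutra_litoralis, Meleagris_occidentalis, Mustela_palustris, Nomascus_maculatus, Pinus_major, Quercus_occidentalis, Rana_albus, Raphanus_bicolor, Rattus_brevicauda, Takifugu_minor, Taxidea_montanus

Tracing Mustela_palustris: it sits inside (Mustela_palustris,Abies_nanus).
Tracing Raphanus_bicolor: it sits inside ((Rattus_brevicauda,Cercopithecus_bicolor),Raphanus_bicolor).
The smallest clade enclosing both is (((Mustela_palustris,Abies_nanus),Lutra_litoralis),(((Quercus_occidentalis,Takifugu_minor),Formica_maculatus),(((Meleagris_occidentalis,(Taxidea_montanus,Pinus_major)),Nomascus_maculatus),(Betula_niger,(((Capsella_major,Rana_albus),Gallus_niger),((Rattus_brevicauda,Cercopithecus_bicolor),Raphanus_bicolor)))))); the answer is its 17 terminal taxa in alphabetical order.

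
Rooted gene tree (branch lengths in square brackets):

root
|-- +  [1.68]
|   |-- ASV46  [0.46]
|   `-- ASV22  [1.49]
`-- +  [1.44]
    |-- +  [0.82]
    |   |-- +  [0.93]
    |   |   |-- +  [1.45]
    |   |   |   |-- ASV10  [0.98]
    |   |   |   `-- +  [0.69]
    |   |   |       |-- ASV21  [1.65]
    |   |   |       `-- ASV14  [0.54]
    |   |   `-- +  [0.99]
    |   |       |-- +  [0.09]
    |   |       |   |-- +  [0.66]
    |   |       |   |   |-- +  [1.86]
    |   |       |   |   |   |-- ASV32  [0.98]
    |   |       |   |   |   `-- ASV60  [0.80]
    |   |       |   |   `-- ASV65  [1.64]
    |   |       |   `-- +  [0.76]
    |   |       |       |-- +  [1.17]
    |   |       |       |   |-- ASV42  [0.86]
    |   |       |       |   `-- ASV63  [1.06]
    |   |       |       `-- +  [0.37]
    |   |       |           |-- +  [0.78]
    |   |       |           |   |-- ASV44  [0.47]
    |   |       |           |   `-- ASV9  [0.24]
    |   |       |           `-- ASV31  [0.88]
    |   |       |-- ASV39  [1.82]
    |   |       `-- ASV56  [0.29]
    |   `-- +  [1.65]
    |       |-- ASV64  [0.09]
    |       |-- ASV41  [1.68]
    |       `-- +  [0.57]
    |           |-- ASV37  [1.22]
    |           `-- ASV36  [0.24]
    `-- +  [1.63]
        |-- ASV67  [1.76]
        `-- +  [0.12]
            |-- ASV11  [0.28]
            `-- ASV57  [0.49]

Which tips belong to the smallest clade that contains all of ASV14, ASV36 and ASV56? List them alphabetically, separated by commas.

Tracing ASV14: it sits inside (ASV21,ASV14).
Tracing ASV36: it sits inside (ASV37,ASV36).
Tracing ASV56: it sits inside ((((ASV32,ASV60),ASV65),((ASV42,ASV63),((ASV44,ASV9),ASV31))),ASV39,ASV56).
The smallest clade enclosing all 3 is (((ASV10,(ASV21,ASV14)),((((ASV32,ASV60),ASV65),((ASV42,ASV63),((ASV44,ASV9),ASV31))),ASV39,ASV56)),(ASV64,ASV41,(ASV37,ASV36))); the answer is its 17 terminal taxa in alphabetical order.

ASV10, ASV14, ASV21, ASV31, ASV32, ASV36, ASV37, ASV39, ASV41, ASV42, ASV44, ASV56, ASV60, ASV63, ASV64, ASV65, ASV9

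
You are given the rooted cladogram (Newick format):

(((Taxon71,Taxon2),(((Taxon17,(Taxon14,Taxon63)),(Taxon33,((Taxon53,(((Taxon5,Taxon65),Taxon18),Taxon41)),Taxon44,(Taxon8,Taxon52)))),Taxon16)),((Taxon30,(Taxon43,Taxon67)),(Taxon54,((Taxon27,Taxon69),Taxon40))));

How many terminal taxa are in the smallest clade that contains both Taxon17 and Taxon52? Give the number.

The MRCA of Taxon17 and Taxon52 is the node subtending ((Taxon17,(Taxon14,Taxon63)),(Taxon33,((Taxon53,(((Taxon5,Taxon65),Taxon18),Taxon41)),Taxon44,(Taxon8,Taxon52)))).
That clade contains 12 terminal taxa: Taxon14, Taxon17, Taxon18, Taxon33, Taxon41, Taxon44, Taxon5, Taxon52, Taxon53, Taxon63, Taxon65, Taxon8.

12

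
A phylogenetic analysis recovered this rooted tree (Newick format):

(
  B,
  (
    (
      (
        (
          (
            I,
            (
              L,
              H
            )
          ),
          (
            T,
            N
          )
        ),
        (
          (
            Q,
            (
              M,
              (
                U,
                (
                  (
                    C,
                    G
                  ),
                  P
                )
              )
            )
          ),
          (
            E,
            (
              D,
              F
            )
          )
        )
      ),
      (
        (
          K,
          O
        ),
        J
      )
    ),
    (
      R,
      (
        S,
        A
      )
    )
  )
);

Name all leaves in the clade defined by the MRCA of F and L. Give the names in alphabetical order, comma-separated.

Tracing F: it sits inside (D,F).
Tracing L: it sits inside (L,H).
The smallest clade enclosing both is (((I,(L,H)),(T,N)),((Q,(M,(U,((C,G),P)))),(E,(D,F)))); the answer is its 14 terminal taxa in alphabetical order.

C, D, E, F, G, H, I, L, M, N, P, Q, T, U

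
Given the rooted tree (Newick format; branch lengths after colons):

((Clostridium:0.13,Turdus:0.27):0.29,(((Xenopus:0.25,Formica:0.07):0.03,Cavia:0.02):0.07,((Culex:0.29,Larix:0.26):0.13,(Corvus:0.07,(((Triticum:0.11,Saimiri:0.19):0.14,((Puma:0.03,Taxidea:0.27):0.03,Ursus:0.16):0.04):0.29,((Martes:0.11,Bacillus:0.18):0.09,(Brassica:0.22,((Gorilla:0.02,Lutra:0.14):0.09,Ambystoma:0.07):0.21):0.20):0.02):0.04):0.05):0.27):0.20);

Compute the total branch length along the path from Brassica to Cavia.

0.89

The path runs Brassica → … → MRCA → … → Cavia; the MRCA is the node subtending (((Xenopus,Formica),Cavia),((Culex,Larix),(Corvus,(((Triticum,Saimiri),((Puma,Taxidea),Ursus)),((Martes,Bacillus),(Brassica,((Gorilla,Lutra),Ambystoma))))))).
Branch lengths along that path: 0.22 + 0.20 + 0.02 + 0.04 + 0.05 + 0.27 + 0.07 + 0.02 = 0.89.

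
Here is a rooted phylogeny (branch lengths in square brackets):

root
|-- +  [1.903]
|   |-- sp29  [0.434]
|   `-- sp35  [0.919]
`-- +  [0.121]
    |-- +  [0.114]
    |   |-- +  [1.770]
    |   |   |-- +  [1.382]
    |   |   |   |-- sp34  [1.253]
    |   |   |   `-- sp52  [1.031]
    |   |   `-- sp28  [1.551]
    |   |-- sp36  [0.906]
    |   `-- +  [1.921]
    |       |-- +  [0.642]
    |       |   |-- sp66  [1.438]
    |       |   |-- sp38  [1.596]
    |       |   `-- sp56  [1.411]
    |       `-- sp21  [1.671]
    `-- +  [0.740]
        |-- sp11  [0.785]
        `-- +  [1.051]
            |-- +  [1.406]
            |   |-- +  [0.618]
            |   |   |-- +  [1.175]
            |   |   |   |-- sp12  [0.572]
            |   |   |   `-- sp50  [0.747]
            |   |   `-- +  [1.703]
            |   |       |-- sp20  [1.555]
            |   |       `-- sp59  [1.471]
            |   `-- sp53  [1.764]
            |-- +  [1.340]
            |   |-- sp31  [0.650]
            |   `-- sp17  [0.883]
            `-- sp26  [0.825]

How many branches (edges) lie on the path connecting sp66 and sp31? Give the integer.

The MRCA of sp66 and sp31 is the node subtending ((((sp34,sp52),sp28),sp36,((sp66,sp38,sp56),sp21)),(sp11,((((sp12,sp50),(sp20,sp59)),sp53),(sp31,sp17),sp26))).
From sp66 up to that node: 4 branches. From sp31 up to the same node: 4 branches. Total: 4 + 4 = 8.

8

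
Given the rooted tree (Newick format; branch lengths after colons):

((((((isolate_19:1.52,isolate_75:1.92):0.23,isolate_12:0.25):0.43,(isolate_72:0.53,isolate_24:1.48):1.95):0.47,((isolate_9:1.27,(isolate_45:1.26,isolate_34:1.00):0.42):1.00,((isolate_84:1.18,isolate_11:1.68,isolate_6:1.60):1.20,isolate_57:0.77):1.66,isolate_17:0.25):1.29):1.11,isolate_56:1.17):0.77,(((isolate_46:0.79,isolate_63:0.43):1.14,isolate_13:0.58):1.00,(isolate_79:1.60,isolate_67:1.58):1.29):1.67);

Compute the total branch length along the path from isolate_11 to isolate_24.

9.73

The path runs isolate_11 → … → MRCA → … → isolate_24; the MRCA is the node subtending ((((isolate_19,isolate_75),isolate_12),(isolate_72,isolate_24)),((isolate_9,(isolate_45,isolate_34)),((isolate_84,isolate_11,isolate_6),isolate_57),isolate_17)).
Branch lengths along that path: 1.68 + 1.20 + 1.66 + 1.29 + 0.47 + 1.95 + 1.48 = 9.73.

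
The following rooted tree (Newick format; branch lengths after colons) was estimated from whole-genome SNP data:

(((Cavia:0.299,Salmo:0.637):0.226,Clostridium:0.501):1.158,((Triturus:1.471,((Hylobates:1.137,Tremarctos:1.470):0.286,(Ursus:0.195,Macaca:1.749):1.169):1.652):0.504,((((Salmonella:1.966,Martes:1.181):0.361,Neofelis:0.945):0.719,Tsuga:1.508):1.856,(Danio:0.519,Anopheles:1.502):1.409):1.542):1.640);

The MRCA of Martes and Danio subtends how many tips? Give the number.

6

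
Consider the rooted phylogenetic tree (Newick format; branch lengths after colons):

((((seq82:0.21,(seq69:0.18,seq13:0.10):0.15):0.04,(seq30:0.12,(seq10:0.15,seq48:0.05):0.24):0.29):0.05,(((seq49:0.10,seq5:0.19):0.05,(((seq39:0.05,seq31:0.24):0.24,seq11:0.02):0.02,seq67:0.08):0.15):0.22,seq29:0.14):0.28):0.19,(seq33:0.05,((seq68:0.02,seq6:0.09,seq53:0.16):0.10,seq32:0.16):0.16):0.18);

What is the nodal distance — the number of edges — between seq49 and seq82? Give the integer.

The MRCA of seq49 and seq82 is the node subtending (((seq82,(seq69,seq13)),(seq30,(seq10,seq48))),(((seq49,seq5),(((seq39,seq31),seq11),seq67)),seq29)).
From seq49 up to that node: 4 branches. From seq82 up to the same node: 3 branches. Total: 4 + 3 = 7.

7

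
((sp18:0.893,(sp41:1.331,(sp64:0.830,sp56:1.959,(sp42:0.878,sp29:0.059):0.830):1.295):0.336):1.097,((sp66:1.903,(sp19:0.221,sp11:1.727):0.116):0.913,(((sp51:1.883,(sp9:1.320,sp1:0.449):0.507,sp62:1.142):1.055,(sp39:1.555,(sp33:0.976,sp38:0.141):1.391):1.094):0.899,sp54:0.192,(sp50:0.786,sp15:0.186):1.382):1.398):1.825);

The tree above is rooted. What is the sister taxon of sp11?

sp11 attaches to the tree at the node subtending (sp19,sp11).
The other lineage descending from that same node — the sister group — is the single tip sp19.

sp19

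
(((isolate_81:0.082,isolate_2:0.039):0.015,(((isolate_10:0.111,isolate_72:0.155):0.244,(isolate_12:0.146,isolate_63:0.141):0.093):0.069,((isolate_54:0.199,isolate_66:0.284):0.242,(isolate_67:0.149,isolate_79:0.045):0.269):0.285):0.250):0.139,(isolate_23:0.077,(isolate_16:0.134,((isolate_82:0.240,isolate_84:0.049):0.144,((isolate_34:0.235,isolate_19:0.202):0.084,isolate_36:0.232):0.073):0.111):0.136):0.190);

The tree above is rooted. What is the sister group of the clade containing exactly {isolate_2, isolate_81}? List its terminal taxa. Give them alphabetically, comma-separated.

The clade containing exactly {isolate_2, isolate_81} attaches to the tree at the node subtending ((isolate_81,isolate_2),(((isolate_10,isolate_72),(isolate_12,isolate_63)),((isolate_54,isolate_66),(isolate_67,isolate_79)))).
The other lineage descending from that same node — the sister group — is (((isolate_10,isolate_72),(isolate_12,isolate_63)),((isolate_54,isolate_66),(isolate_67,isolate_79))); its 8 tips in alphabetical order are the answer.

isolate_10, isolate_12, isolate_54, isolate_63, isolate_66, isolate_67, isolate_72, isolate_79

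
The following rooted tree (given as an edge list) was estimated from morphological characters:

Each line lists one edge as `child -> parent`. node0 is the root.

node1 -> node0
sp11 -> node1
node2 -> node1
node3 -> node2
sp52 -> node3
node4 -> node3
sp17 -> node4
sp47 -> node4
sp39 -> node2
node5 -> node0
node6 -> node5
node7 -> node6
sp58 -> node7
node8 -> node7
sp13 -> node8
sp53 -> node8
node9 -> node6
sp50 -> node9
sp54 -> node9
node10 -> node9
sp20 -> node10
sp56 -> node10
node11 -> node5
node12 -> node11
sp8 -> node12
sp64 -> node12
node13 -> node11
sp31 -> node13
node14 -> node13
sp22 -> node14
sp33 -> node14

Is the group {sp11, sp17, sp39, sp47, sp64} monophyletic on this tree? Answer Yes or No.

The MRCA of the listed taxa is the root, so the smallest clade containing them is the whole tree.
That clade also contains sp13, sp20, sp22, sp31, sp33, sp50, sp52, sp53, sp54, sp56, sp58, sp8, which are not in the proposed group, so the group is not monophyletic.

No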